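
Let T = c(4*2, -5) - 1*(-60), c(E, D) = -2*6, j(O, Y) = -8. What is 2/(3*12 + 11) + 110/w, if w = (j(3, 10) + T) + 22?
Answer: 2647/1457 ≈ 1.8167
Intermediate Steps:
c(E, D) = -12
T = 48 (T = -12 - 1*(-60) = -12 + 60 = 48)
w = 62 (w = (-8 + 48) + 22 = 40 + 22 = 62)
2/(3*12 + 11) + 110/w = 2/(3*12 + 11) + 110/62 = 2/(36 + 11) + 110*(1/62) = 2/47 + 55/31 = 2647/1457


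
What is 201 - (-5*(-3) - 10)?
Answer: 196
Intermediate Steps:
201 - (-5*(-3) - 10) = 201 - (15 - 10) = 201 - 1*5 = 201 - 5 = 196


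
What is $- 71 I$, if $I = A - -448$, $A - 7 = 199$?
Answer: $-46434$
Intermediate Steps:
$A = 206$ ($A = 7 + 199 = 206$)
$I = 654$ ($I = 206 - -448 = 206 + 448 = 654$)
$- 71 I = \left(-71\right) 654 = -46434$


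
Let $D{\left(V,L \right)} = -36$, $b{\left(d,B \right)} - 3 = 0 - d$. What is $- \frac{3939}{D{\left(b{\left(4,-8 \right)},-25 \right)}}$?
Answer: $\frac{1313}{12} \approx 109.42$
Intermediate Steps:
$b{\left(d,B \right)} = 3 - d$ ($b{\left(d,B \right)} = 3 + \left(0 - d\right) = 3 - d$)
$- \frac{3939}{D{\left(b{\left(4,-8 \right)},-25 \right)}} = - \frac{3939}{-36} = \left(-3939\right) \left(- \frac{1}{36}\right) = \frac{1313}{12}$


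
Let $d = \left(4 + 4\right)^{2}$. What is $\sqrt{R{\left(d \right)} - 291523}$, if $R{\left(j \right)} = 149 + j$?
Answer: $i \sqrt{291310} \approx 539.73 i$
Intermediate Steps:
$d = 64$ ($d = 8^{2} = 64$)
$\sqrt{R{\left(d \right)} - 291523} = \sqrt{\left(149 + 64\right) - 291523} = \sqrt{213 - 291523} = \sqrt{-291310} = i \sqrt{291310}$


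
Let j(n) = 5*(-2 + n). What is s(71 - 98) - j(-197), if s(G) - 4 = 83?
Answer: 1082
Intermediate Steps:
s(G) = 87 (s(G) = 4 + 83 = 87)
j(n) = -10 + 5*n
s(71 - 98) - j(-197) = 87 - (-10 + 5*(-197)) = 87 - (-10 - 985) = 87 - 1*(-995) = 87 + 995 = 1082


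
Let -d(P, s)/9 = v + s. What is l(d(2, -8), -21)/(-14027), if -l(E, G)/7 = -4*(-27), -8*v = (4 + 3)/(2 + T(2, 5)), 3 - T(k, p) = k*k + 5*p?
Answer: 756/14027 ≈ 0.053896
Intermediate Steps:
T(k, p) = 3 - k**2 - 5*p (T(k, p) = 3 - (k*k + 5*p) = 3 - (k**2 + 5*p) = 3 + (-k**2 - 5*p) = 3 - k**2 - 5*p)
v = 7/192 (v = -(4 + 3)/(8*(2 + (3 - 1*2**2 - 5*5))) = -7/(8*(2 + (3 - 1*4 - 25))) = -7/(8*(2 + (3 - 4 - 25))) = -7/(8*(2 - 26)) = -7/(8*(-24)) = -7*(-1)/(8*24) = -1/8*(-7/24) = 7/192 ≈ 0.036458)
d(P, s) = -21/64 - 9*s (d(P, s) = -9*(7/192 + s) = -21/64 - 9*s)
l(E, G) = -756 (l(E, G) = -(-28)*(-27) = -7*108 = -756)
l(d(2, -8), -21)/(-14027) = -756/(-14027) = -756*(-1/14027) = 756/14027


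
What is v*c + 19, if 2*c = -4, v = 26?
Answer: -33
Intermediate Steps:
c = -2 (c = (1/2)*(-4) = -2)
v*c + 19 = 26*(-2) + 19 = -52 + 19 = -33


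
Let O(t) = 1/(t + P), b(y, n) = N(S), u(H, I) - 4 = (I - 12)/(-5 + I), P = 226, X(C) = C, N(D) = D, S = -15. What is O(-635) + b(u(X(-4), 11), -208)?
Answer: -6136/409 ≈ -15.002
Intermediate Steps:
u(H, I) = 4 + (-12 + I)/(-5 + I) (u(H, I) = 4 + (I - 12)/(-5 + I) = 4 + (-12 + I)/(-5 + I))
b(y, n) = -15
O(t) = 1/(226 + t) (O(t) = 1/(t + 226) = 1/(226 + t))
O(-635) + b(u(X(-4), 11), -208) = 1/(226 - 635) - 15 = 1/(-409) - 15 = -1/409 - 15 = -6136/409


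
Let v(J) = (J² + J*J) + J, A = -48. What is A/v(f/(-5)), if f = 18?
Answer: -200/93 ≈ -2.1505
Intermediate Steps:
v(J) = J + 2*J² (v(J) = (J² + J²) + J = 2*J² + J = J + 2*J²)
A/v(f/(-5)) = -48*(-5/(18*(1 + 2*(18/(-5))))) = -48*(-5/(18*(1 + 2*(18*(-⅕))))) = -48*(-5/(18*(1 + 2*(-18/5)))) = -48*(-5/(18*(1 - 36/5))) = -48/((-18/5*(-31/5))) = -48/558/25 = -48*25/558 = -200/93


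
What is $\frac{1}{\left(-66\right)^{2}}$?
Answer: $\frac{1}{4356} \approx 0.00022957$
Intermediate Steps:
$\frac{1}{\left(-66\right)^{2}} = \frac{1}{4356}$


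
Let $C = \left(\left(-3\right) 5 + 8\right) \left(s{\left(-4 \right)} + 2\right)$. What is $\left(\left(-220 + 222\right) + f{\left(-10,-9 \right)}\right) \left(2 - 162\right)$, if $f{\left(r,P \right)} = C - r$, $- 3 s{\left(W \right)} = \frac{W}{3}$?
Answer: $\frac{7360}{9} \approx 817.78$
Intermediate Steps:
$s{\left(W \right)} = - \frac{W}{9}$ ($s{\left(W \right)} = - \frac{W \frac{1}{3}}{3} = - \frac{\frac{1}{3} W}{3} = - \frac{W}{9}$)
$C = - \frac{154}{9}$ ($C = \left(\left(-3\right) 5 + 8\right) \left(\left(- \frac{1}{9}\right) \left(-4\right) + 2\right) = \left(-15 + 8\right) \left(\frac{4}{9} + 2\right) = \left(-7\right) \frac{22}{9} = - \frac{154}{9} \approx -17.111$)
$f{\left(r,P \right)} = - \frac{154}{9} - r$
$\left(\left(-220 + 222\right) + f{\left(-10,-9 \right)}\right) \left(2 - 162\right) = \left(\left(-220 + 222\right) - \frac{64}{9}\right) \left(2 - 162\right) = \left(2 + \left(- \frac{154}{9} + 10\right)\right) \left(2 - 162\right) = \left(2 - \frac{64}{9}\right) \left(-160\right) = \left(- \frac{46}{9}\right) \left(-160\right) = \frac{7360}{9}$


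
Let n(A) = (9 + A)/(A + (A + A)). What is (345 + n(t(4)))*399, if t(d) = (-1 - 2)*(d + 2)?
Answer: 275443/2 ≈ 1.3772e+5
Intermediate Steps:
t(d) = -6 - 3*d (t(d) = -3*(2 + d) = -6 - 3*d)
n(A) = (9 + A)/(3*A) (n(A) = (9 + A)/(A + 2*A) = (9 + A)/((3*A)) = (9 + A)*(1/(3*A)) = (9 + A)/(3*A))
(345 + n(t(4)))*399 = (345 + (9 + (-6 - 3*4))/(3*(-6 - 3*4)))*399 = (345 + (9 + (-6 - 12))/(3*(-6 - 12)))*399 = (345 + (⅓)*(9 - 18)/(-18))*399 = (345 + (⅓)*(-1/18)*(-9))*399 = (345 + ⅙)*399 = (2071/6)*399 = 275443/2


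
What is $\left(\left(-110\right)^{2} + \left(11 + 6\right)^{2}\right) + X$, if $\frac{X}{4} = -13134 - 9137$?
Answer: $-76695$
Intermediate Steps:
$X = -89084$ ($X = 4 \left(-13134 - 9137\right) = 4 \left(-22271\right) = -89084$)
$\left(\left(-110\right)^{2} + \left(11 + 6\right)^{2}\right) + X = \left(\left(-110\right)^{2} + \left(11 + 6\right)^{2}\right) - 89084 = \left(12100 + 17^{2}\right) - 89084 = \left(12100 + 289\right) - 89084 = 12389 - 89084 = -76695$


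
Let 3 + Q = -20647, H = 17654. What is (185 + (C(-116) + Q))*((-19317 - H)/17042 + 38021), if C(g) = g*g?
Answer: -4541249629199/17042 ≈ -2.6647e+8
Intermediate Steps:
Q = -20650 (Q = -3 - 20647 = -20650)
C(g) = g²
(185 + (C(-116) + Q))*((-19317 - H)/17042 + 38021) = (185 + ((-116)² - 20650))*((-19317 - 1*17654)/17042 + 38021) = (185 + (13456 - 20650))*((-19317 - 17654)*(1/17042) + 38021) = (185 - 7194)*(-36971*1/17042 + 38021) = -7009*(-36971/17042 + 38021) = -7009*647916911/17042 = -4541249629199/17042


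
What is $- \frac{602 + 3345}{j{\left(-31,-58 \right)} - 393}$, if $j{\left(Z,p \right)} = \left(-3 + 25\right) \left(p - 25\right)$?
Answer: $\frac{3947}{2219} \approx 1.7787$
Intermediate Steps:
$j{\left(Z,p \right)} = -550 + 22 p$ ($j{\left(Z,p \right)} = 22 \left(-25 + p\right) = -550 + 22 p$)
$- \frac{602 + 3345}{j{\left(-31,-58 \right)} - 393} = - \frac{602 + 3345}{\left(-550 + 22 \left(-58\right)\right) - 393} = - \frac{3947}{\left(-550 - 1276\right) - 393} = - \frac{3947}{-1826 - 393} = - \frac{3947}{-2219} = - \frac{3947 \left(-1\right)}{2219} = \left(-1\right) \left(- \frac{3947}{2219}\right) = \frac{3947}{2219}$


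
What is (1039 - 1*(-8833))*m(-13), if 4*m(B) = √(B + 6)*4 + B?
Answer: -32084 + 9872*I*√7 ≈ -32084.0 + 26119.0*I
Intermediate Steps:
m(B) = √(6 + B) + B/4 (m(B) = (√(B + 6)*4 + B)/4 = (√(6 + B)*4 + B)/4 = (4*√(6 + B) + B)/4 = (B + 4*√(6 + B))/4 = √(6 + B) + B/4)
(1039 - 1*(-8833))*m(-13) = (1039 - 1*(-8833))*(√(6 - 13) + (¼)*(-13)) = (1039 + 8833)*(√(-7) - 13/4) = 9872*(I*√7 - 13/4) = 9872*(-13/4 + I*√7) = -32084 + 9872*I*√7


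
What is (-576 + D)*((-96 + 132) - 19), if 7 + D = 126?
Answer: -7769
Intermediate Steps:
D = 119 (D = -7 + 126 = 119)
(-576 + D)*((-96 + 132) - 19) = (-576 + 119)*((-96 + 132) - 19) = -457*(36 - 19) = -457*17 = -7769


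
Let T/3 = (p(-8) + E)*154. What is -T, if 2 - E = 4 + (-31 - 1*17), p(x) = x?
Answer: -17556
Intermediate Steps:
E = 46 (E = 2 - (4 + (-31 - 1*17)) = 2 - (4 + (-31 - 17)) = 2 - (4 - 48) = 2 - 1*(-44) = 2 + 44 = 46)
T = 17556 (T = 3*((-8 + 46)*154) = 3*(38*154) = 3*5852 = 17556)
-T = -1*17556 = -17556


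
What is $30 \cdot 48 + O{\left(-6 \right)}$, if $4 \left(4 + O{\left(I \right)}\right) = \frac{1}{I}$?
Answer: $\frac{34463}{24} \approx 1436.0$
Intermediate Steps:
$O{\left(I \right)} = -4 + \frac{1}{4 I}$
$30 \cdot 48 + O{\left(-6 \right)} = 30 \cdot 48 - \left(4 - \frac{1}{4 \left(-6\right)}\right) = 1440 + \left(-4 + \frac{1}{4} \left(- \frac{1}{6}\right)\right) = 1440 - \frac{97}{24} = \frac{34463}{24}$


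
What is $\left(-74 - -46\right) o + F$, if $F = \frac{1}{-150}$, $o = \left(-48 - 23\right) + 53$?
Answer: $\frac{75599}{150} \approx 503.99$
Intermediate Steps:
$o = -18$ ($o = -71 + 53 = -18$)
$F = - \frac{1}{150} \approx -0.0066667$
$\left(-74 - -46\right) o + F = \left(-74 - -46\right) \left(-18\right) - \frac{1}{150} = \left(-74 + 46\right) \left(-18\right) - \frac{1}{150} = \left(-28\right) \left(-18\right) - \frac{1}{150} = 504 - \frac{1}{150} = \frac{75599}{150}$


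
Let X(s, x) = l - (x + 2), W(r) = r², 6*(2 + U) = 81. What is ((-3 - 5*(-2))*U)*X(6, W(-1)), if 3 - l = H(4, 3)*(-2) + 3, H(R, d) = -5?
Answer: -2093/2 ≈ -1046.5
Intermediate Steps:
U = 23/2 (U = -2 + (⅙)*81 = -2 + 27/2 = 23/2 ≈ 11.500)
l = -10 (l = 3 - (-5*(-2) + 3) = 3 - (10 + 3) = 3 - 1*13 = 3 - 13 = -10)
X(s, x) = -12 - x (X(s, x) = -10 - (x + 2) = -10 - (2 + x) = -10 + (-2 - x) = -12 - x)
((-3 - 5*(-2))*U)*X(6, W(-1)) = ((-3 - 5*(-2))*(23/2))*(-12 - 1*(-1)²) = ((-3 + 10)*(23/2))*(-12 - 1*1) = (7*(23/2))*(-12 - 1) = (161/2)*(-13) = -2093/2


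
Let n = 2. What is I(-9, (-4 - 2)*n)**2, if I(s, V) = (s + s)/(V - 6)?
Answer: 1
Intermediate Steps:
I(s, V) = 2*s/(-6 + V) (I(s, V) = (2*s)/(-6 + V) = 2*s/(-6 + V))
I(-9, (-4 - 2)*n)**2 = (2*(-9)/(-6 + (-4 - 2)*2))**2 = (2*(-9)/(-6 - 6*2))**2 = (2*(-9)/(-6 - 12))**2 = (2*(-9)/(-18))**2 = (2*(-9)*(-1/18))**2 = 1**2 = 1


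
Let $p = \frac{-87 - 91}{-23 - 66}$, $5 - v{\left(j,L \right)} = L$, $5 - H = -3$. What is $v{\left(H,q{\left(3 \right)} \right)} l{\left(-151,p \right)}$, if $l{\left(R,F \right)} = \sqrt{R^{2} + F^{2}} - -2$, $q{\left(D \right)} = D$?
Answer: $4 + 2 \sqrt{22805} \approx 306.03$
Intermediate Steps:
$H = 8$ ($H = 5 - -3 = 5 + 3 = 8$)
$v{\left(j,L \right)} = 5 - L$
$p = 2$ ($p = - \frac{178}{-89} = \left(-178\right) \left(- \frac{1}{89}\right) = 2$)
$l{\left(R,F \right)} = 2 + \sqrt{F^{2} + R^{2}}$ ($l{\left(R,F \right)} = \sqrt{F^{2} + R^{2}} + 2 = 2 + \sqrt{F^{2} + R^{2}}$)
$v{\left(H,q{\left(3 \right)} \right)} l{\left(-151,p \right)} = \left(5 - 3\right) \left(2 + \sqrt{2^{2} + \left(-151\right)^{2}}\right) = \left(5 - 3\right) \left(2 + \sqrt{4 + 22801}\right) = 2 \left(2 + \sqrt{22805}\right) = 4 + 2 \sqrt{22805}$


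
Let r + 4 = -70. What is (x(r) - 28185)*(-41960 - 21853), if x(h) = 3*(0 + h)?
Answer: 1812735891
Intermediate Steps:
r = -74 (r = -4 - 70 = -74)
x(h) = 3*h
(x(r) - 28185)*(-41960 - 21853) = (3*(-74) - 28185)*(-41960 - 21853) = (-222 - 28185)*(-63813) = -28407*(-63813) = 1812735891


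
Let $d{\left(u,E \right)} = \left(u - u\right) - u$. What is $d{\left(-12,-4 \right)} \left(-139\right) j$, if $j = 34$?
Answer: $-56712$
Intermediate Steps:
$d{\left(u,E \right)} = - u$ ($d{\left(u,E \right)} = 0 - u = - u$)
$d{\left(-12,-4 \right)} \left(-139\right) j = \left(-1\right) \left(-12\right) \left(-139\right) 34 = 12 \left(-139\right) 34 = \left(-1668\right) 34 = -56712$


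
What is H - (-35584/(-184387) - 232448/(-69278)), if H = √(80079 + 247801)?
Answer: -22662788864/6386981293 + 2*√81970 ≈ 569.06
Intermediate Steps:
H = 2*√81970 (H = √327880 = 2*√81970 ≈ 572.61)
H - (-35584/(-184387) - 232448/(-69278)) = 2*√81970 - (-35584/(-184387) - 232448/(-69278)) = 2*√81970 - (-35584*(-1/184387) - 232448*(-1/69278)) = 2*√81970 - (35584/184387 + 116224/34639) = 2*√81970 - 1*22662788864/6386981293 = 2*√81970 - 22662788864/6386981293 = -22662788864/6386981293 + 2*√81970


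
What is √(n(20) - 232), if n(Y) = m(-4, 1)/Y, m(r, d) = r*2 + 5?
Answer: I*√23215/10 ≈ 15.236*I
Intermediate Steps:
m(r, d) = 5 + 2*r (m(r, d) = 2*r + 5 = 5 + 2*r)
n(Y) = -3/Y (n(Y) = (5 + 2*(-4))/Y = (5 - 8)/Y = -3/Y)
√(n(20) - 232) = √(-3/20 - 232) = √(-4643/20) = I*√23215/10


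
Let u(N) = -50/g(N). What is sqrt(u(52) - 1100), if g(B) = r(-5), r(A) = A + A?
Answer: I*sqrt(1095) ≈ 33.091*I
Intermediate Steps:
r(A) = 2*A
g(B) = -10 (g(B) = 2*(-5) = -10)
u(N) = 5 (u(N) = -50/(-10) = -50*(-1/10) = 5)
sqrt(u(52) - 1100) = sqrt(5 - 1100) = sqrt(-1095) = I*sqrt(1095)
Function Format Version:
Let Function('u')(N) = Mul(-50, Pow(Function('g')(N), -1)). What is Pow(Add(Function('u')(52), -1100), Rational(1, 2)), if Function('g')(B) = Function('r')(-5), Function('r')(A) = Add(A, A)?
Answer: Mul(I, Pow(1095, Rational(1, 2))) ≈ Mul(33.091, I)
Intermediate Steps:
Function('r')(A) = Mul(2, A)
Function('g')(B) = -10 (Function('g')(B) = Mul(2, -5) = -10)
Function('u')(N) = 5 (Function('u')(N) = Mul(-50, Pow(-10, -1)) = Mul(-50, Rational(-1, 10)) = 5)
Pow(Add(Function('u')(52), -1100), Rational(1, 2)) = Pow(Add(5, -1100), Rational(1, 2)) = Pow(-1095, Rational(1, 2)) = Mul(I, Pow(1095, Rational(1, 2)))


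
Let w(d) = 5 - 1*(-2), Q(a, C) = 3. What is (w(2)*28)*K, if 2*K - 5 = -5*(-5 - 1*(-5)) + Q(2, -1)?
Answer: 784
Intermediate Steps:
K = 4 (K = 5/2 + (-5*(-5 - 1*(-5)) + 3)/2 = 5/2 + (-5*(-5 + 5) + 3)/2 = 5/2 + (-5*0 + 3)/2 = 5/2 + (0 + 3)/2 = 5/2 + (½)*3 = 5/2 + 3/2 = 4)
w(d) = 7 (w(d) = 5 + 2 = 7)
(w(2)*28)*K = (7*28)*4 = 196*4 = 784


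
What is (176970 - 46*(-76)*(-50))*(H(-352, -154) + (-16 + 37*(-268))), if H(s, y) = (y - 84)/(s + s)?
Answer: -3793100325/176 ≈ -2.1552e+7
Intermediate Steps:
H(s, y) = (-84 + y)/(2*s) (H(s, y) = (-84 + y)/((2*s)) = (-84 + y)*(1/(2*s)) = (-84 + y)/(2*s))
(176970 - 46*(-76)*(-50))*(H(-352, -154) + (-16 + 37*(-268))) = (176970 - 46*(-76)*(-50))*((1/2)*(-84 - 154)/(-352) + (-16 + 37*(-268))) = (176970 + 3496*(-50))*((1/2)*(-1/352)*(-238) + (-16 - 9916)) = (176970 - 174800)*(119/352 - 9932) = 2170*(-3495945/352) = -3793100325/176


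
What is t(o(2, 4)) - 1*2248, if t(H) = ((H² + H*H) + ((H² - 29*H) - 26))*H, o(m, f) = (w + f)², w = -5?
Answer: -2300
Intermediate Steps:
o(m, f) = (-5 + f)²
t(H) = H*(-26 - 29*H + 3*H²) (t(H) = ((H² + H²) + (-26 + H² - 29*H))*H = (2*H² + (-26 + H² - 29*H))*H = (-26 - 29*H + 3*H²)*H = H*(-26 - 29*H + 3*H²))
t(o(2, 4)) - 1*2248 = (-5 + 4)²*(-26 - 29*(-5 + 4)² + 3*((-5 + 4)²)²) - 1*2248 = (-1)²*(-26 - 29*(-1)² + 3*((-1)²)²) - 2248 = 1*(-26 - 29*1 + 3*1²) - 2248 = 1*(-26 - 29 + 3*1) - 2248 = 1*(-26 - 29 + 3) - 2248 = 1*(-52) - 2248 = -52 - 2248 = -2300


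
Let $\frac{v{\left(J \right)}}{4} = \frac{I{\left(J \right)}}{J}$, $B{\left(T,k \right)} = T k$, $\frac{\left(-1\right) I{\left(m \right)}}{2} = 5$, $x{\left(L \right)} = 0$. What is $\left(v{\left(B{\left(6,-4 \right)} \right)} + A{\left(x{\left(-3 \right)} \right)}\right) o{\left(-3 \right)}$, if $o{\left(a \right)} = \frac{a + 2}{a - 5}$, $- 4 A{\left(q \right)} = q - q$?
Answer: $\frac{5}{24} \approx 0.20833$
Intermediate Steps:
$I{\left(m \right)} = -10$ ($I{\left(m \right)} = \left(-2\right) 5 = -10$)
$A{\left(q \right)} = 0$ ($A{\left(q \right)} = - \frac{q - q}{4} = \left(- \frac{1}{4}\right) 0 = 0$)
$o{\left(a \right)} = \frac{2 + a}{-5 + a}$
$v{\left(J \right)} = - \frac{40}{J}$ ($v{\left(J \right)} = 4 \left(- \frac{10}{J}\right) = - \frac{40}{J}$)
$\left(v{\left(B{\left(6,-4 \right)} \right)} + A{\left(x{\left(-3 \right)} \right)}\right) o{\left(-3 \right)} = \left(- \frac{40}{6 \left(-4\right)} + 0\right) \frac{2 - 3}{-5 - 3} = \left(- \frac{40}{-24} + 0\right) \frac{1}{-8} \left(-1\right) = \left(\left(-40\right) \left(- \frac{1}{24}\right) + 0\right) \left(\left(- \frac{1}{8}\right) \left(-1\right)\right) = \left(\frac{5}{3} + 0\right) \frac{1}{8} = \frac{5}{3} \cdot \frac{1}{8} = \frac{5}{24}$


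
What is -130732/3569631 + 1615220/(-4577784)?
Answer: -176783395603/453916657714 ≈ -0.38946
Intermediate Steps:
-130732/3569631 + 1615220/(-4577784) = -130732*1/3569631 + 1615220*(-1/4577784) = -130732/3569631 - 403805/1144446 = -176783395603/453916657714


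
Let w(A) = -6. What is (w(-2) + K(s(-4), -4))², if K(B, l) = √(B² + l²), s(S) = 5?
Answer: (6 - √41)² ≈ 0.16251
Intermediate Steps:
(w(-2) + K(s(-4), -4))² = (-6 + √(5² + (-4)²))² = (-6 + √(25 + 16))² = (-6 + √41)²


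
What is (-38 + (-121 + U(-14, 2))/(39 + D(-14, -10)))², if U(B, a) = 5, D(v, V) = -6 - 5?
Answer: 87025/49 ≈ 1776.0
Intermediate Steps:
D(v, V) = -11
(-38 + (-121 + U(-14, 2))/(39 + D(-14, -10)))² = (-38 + (-121 + 5)/(39 - 11))² = (-38 - 116/28)² = (-38 - 116*1/28)² = (-38 - 29/7)² = (-295/7)² = 87025/49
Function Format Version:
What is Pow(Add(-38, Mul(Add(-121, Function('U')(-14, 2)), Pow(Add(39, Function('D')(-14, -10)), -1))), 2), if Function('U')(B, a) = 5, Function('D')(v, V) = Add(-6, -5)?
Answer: Rational(87025, 49) ≈ 1776.0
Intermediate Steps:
Function('D')(v, V) = -11
Pow(Add(-38, Mul(Add(-121, Function('U')(-14, 2)), Pow(Add(39, Function('D')(-14, -10)), -1))), 2) = Pow(Add(-38, Mul(Add(-121, 5), Pow(Add(39, -11), -1))), 2) = Pow(Add(-38, Mul(-116, Pow(28, -1))), 2) = Pow(Add(-38, Mul(-116, Rational(1, 28))), 2) = Pow(Add(-38, Rational(-29, 7)), 2) = Pow(Rational(-295, 7), 2) = Rational(87025, 49)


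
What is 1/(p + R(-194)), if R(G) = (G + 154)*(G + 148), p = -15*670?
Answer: -1/8210 ≈ -0.00012180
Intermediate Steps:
p = -10050
R(G) = (148 + G)*(154 + G) (R(G) = (154 + G)*(148 + G) = (148 + G)*(154 + G))
1/(p + R(-194)) = 1/(-10050 + (22792 + (-194)**2 + 302*(-194))) = 1/(-10050 + (22792 + 37636 - 58588)) = 1/(-10050 + 1840) = 1/(-8210) = -1/8210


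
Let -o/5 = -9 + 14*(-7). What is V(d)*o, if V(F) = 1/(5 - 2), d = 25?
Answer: 535/3 ≈ 178.33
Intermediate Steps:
o = 535 (o = -5*(-9 + 14*(-7)) = -5*(-9 - 98) = -5*(-107) = 535)
V(F) = ⅓ (V(F) = 1/3 = ⅓)
V(d)*o = (⅓)*535 = 535/3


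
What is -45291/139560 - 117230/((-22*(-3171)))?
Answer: -3253368257/1622664120 ≈ -2.0050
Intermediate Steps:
-45291/139560 - 117230/((-22*(-3171))) = -45291*1/139560 - 117230/69762 = -15097/46520 - 117230*1/69762 = -15097/46520 - 58615/34881 = -3253368257/1622664120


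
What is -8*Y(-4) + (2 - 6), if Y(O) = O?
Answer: 28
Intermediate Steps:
-8*Y(-4) + (2 - 6) = -8*(-4) + (2 - 6) = 32 - 4 = 28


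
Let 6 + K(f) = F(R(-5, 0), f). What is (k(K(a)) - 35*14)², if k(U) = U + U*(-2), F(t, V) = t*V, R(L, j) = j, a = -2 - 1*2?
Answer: 234256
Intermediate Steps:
a = -4 (a = -2 - 2 = -4)
F(t, V) = V*t
K(f) = -6 (K(f) = -6 + f*0 = -6 + 0 = -6)
k(U) = -U (k(U) = U - 2*U = -U)
(k(K(a)) - 35*14)² = (-1*(-6) - 35*14)² = (6 - 490)² = (-484)² = 234256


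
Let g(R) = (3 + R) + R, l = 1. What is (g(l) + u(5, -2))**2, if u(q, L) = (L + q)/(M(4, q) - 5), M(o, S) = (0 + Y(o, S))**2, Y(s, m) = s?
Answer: 3364/121 ≈ 27.802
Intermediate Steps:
M(o, S) = o**2 (M(o, S) = (0 + o)**2 = o**2)
u(q, L) = L/11 + q/11 (u(q, L) = (L + q)/(4**2 - 5) = (L + q)/(16 - 5) = (L + q)/11 = (L + q)*(1/11) = L/11 + q/11)
g(R) = 3 + 2*R
(g(l) + u(5, -2))**2 = ((3 + 2*1) + ((1/11)*(-2) + (1/11)*5))**2 = ((3 + 2) + (-2/11 + 5/11))**2 = (5 + 3/11)**2 = (58/11)**2 = 3364/121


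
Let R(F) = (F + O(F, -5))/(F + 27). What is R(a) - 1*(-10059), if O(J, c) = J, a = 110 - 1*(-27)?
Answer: 824975/82 ≈ 10061.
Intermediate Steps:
a = 137 (a = 110 + 27 = 137)
R(F) = 2*F/(27 + F) (R(F) = (F + F)/(F + 27) = (2*F)/(27 + F) = 2*F/(27 + F))
R(a) - 1*(-10059) = 2*137/(27 + 137) - 1*(-10059) = 2*137/164 + 10059 = 2*137*(1/164) + 10059 = 137/82 + 10059 = 824975/82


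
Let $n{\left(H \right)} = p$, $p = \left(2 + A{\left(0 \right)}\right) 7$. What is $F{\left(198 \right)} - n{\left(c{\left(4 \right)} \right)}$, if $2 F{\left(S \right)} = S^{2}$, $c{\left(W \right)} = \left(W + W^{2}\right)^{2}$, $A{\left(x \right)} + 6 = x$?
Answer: $19630$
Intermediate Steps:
$A{\left(x \right)} = -6 + x$
$p = -28$ ($p = \left(2 + \left(-6 + 0\right)\right) 7 = \left(2 - 6\right) 7 = \left(-4\right) 7 = -28$)
$n{\left(H \right)} = -28$
$F{\left(S \right)} = \frac{S^{2}}{2}$
$F{\left(198 \right)} - n{\left(c{\left(4 \right)} \right)} = \frac{198^{2}}{2} - -28 = \frac{1}{2} \cdot 39204 + 28 = 19602 + 28 = 19630$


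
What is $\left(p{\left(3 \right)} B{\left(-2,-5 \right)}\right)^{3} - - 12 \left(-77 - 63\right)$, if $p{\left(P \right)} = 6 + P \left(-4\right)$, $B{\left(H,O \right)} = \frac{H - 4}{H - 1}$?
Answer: $-3408$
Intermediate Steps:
$B{\left(H,O \right)} = \frac{-4 + H}{-1 + H}$
$p{\left(P \right)} = 6 - 4 P$
$\left(p{\left(3 \right)} B{\left(-2,-5 \right)}\right)^{3} - - 12 \left(-77 - 63\right) = \left(\left(6 - 12\right) \frac{-4 - 2}{-1 - 2}\right)^{3} - - 12 \left(-77 - 63\right) = \left(\left(6 - 12\right) \frac{1}{-3} \left(-6\right)\right)^{3} - \left(-12\right) \left(-140\right) = \left(- 6 \left(\left(- \frac{1}{3}\right) \left(-6\right)\right)\right)^{3} - 1680 = \left(\left(-6\right) 2\right)^{3} - 1680 = \left(-12\right)^{3} - 1680 = -1728 - 1680 = -3408$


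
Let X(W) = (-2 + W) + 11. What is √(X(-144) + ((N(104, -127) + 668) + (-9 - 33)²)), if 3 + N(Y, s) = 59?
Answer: √2353 ≈ 48.508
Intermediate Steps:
N(Y, s) = 56 (N(Y, s) = -3 + 59 = 56)
X(W) = 9 + W
√(X(-144) + ((N(104, -127) + 668) + (-9 - 33)²)) = √((9 - 144) + ((56 + 668) + (-9 - 33)²)) = √(-135 + (724 + (-42)²)) = √(-135 + (724 + 1764)) = √(-135 + 2488) = √2353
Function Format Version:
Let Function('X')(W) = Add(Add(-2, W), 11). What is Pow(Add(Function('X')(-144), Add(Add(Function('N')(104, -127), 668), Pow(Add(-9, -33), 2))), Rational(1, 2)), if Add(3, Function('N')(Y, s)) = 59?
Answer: Pow(2353, Rational(1, 2)) ≈ 48.508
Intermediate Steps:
Function('N')(Y, s) = 56 (Function('N')(Y, s) = Add(-3, 59) = 56)
Function('X')(W) = Add(9, W)
Pow(Add(Function('X')(-144), Add(Add(Function('N')(104, -127), 668), Pow(Add(-9, -33), 2))), Rational(1, 2)) = Pow(Add(Add(9, -144), Add(Add(56, 668), Pow(Add(-9, -33), 2))), Rational(1, 2)) = Pow(Add(-135, Add(724, Pow(-42, 2))), Rational(1, 2)) = Pow(Add(-135, Add(724, 1764)), Rational(1, 2)) = Pow(Add(-135, 2488), Rational(1, 2)) = Pow(2353, Rational(1, 2))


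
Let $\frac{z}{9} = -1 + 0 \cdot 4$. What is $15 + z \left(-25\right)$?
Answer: $240$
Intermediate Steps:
$z = -9$ ($z = 9 \left(-1 + 0 \cdot 4\right) = 9 \left(-1 + 0\right) = 9 \left(-1\right) = -9$)
$15 + z \left(-25\right) = 15 - -225 = 15 + 225 = 240$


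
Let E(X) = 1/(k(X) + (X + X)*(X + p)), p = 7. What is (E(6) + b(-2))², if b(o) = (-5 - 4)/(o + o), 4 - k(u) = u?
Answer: 483025/94864 ≈ 5.0918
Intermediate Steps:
k(u) = 4 - u
b(o) = -9/(2*o) (b(o) = -9*1/(2*o) = -9/(2*o))
E(X) = 1/(4 - X + 2*X*(7 + X)) (E(X) = 1/((4 - X) + (X + X)*(X + 7)) = 1/((4 - X) + (2*X)*(7 + X)) = 1/((4 - X) + 2*X*(7 + X)) = 1/(4 - X + 2*X*(7 + X)))
(E(6) + b(-2))² = (1/(4 + 2*6² + 13*6) - 9/2/(-2))² = (1/(4 + 2*36 + 78) - 9/2*(-½))² = (1/(4 + 72 + 78) + 9/4)² = (1/154 + 9/4)² = (695/308)² = 483025/94864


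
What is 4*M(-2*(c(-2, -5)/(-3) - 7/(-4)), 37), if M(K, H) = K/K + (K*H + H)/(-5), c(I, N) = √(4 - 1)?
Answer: 78 - 296*√3/15 ≈ 43.821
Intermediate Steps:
c(I, N) = √3
M(K, H) = 1 - H/5 - H*K/5 (M(K, H) = 1 + (H*K + H)*(-⅕) = 1 + (H + H*K)*(-⅕) = 1 + (-H/5 - H*K/5) = 1 - H/5 - H*K/5)
4*M(-2*(c(-2, -5)/(-3) - 7/(-4)), 37) = 4*(1 - ⅕*37 - ⅕*37*(-2*(√3/(-3) - 7/(-4)))) = 4*(1 - 37/5 - ⅕*37*(-2*(√3*(-⅓) - 7*(-¼)))) = 4*(1 - 37/5 - ⅕*37*(-2*(-√3/3 + 7/4))) = 4*(1 - 37/5 - ⅕*37*(-2*(7/4 - √3/3))) = 4*(1 - 37/5 - ⅕*37*(-7/2 + 2*√3/3)) = 4*(1 - 37/5 + (259/10 - 74*√3/15)) = 4*(39/2 - 74*√3/15) = 78 - 296*√3/15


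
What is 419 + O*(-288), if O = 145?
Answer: -41341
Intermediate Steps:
419 + O*(-288) = 419 + 145*(-288) = 419 - 41760 = -41341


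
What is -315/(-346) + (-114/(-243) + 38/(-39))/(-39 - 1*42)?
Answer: 27051367/29511378 ≈ 0.91664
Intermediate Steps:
-315/(-346) + (-114/(-243) + 38/(-39))/(-39 - 1*42) = -315*(-1/346) + (-114*(-1/243) + 38*(-1/39))/(-39 - 42) = 315/346 + (38/81 - 38/39)/(-81) = 315/346 - 532/1053*(-1/81) = 315/346 + 532/85293 = 27051367/29511378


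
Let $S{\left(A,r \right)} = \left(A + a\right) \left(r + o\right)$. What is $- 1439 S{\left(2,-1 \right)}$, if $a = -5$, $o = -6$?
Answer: $-30219$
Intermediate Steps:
$S{\left(A,r \right)} = \left(-6 + r\right) \left(-5 + A\right)$ ($S{\left(A,r \right)} = \left(A - 5\right) \left(r - 6\right) = \left(-5 + A\right) \left(-6 + r\right) = \left(-6 + r\right) \left(-5 + A\right)$)
$- 1439 S{\left(2,-1 \right)} = - 1439 \left(30 - 12 - -5 + 2 \left(-1\right)\right) = - 1439 \left(30 - 12 + 5 - 2\right) = \left(-1439\right) 21 = -30219$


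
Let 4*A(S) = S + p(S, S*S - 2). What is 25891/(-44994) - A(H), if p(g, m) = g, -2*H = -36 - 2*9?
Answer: -316655/22497 ≈ -14.075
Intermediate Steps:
H = 27 (H = -(-36 - 2*9)/2 = -(-36 - 18)/2 = -½*(-54) = 27)
A(S) = S/2 (A(S) = (S + S)/4 = (2*S)/4 = S/2)
25891/(-44994) - A(H) = 25891/(-44994) - 27/2 = 25891*(-1/44994) - 1*27/2 = -25891/44994 - 27/2 = -316655/22497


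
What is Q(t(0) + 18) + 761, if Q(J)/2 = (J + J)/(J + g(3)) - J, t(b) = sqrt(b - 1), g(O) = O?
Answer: 160983/221 - 436*I/221 ≈ 728.43 - 1.9729*I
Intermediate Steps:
t(b) = sqrt(-1 + b)
Q(J) = -2*J + 4*J/(3 + J) (Q(J) = 2*((J + J)/(J + 3) - J) = 2*((2*J)/(3 + J) - J) = 2*(2*J/(3 + J) - J) = 2*(-J + 2*J/(3 + J)) = -2*J + 4*J/(3 + J))
Q(t(0) + 18) + 761 = -2*(sqrt(-1 + 0) + 18)*(1 + (sqrt(-1 + 0) + 18))/(3 + (sqrt(-1 + 0) + 18)) + 761 = -2*(sqrt(-1) + 18)*(1 + (sqrt(-1) + 18))/(3 + (sqrt(-1) + 18)) + 761 = -2*(I + 18)*(1 + (I + 18))/(3 + (I + 18)) + 761 = -2*(18 + I)*(1 + (18 + I))/(3 + (18 + I)) + 761 = -2*(18 + I)*(19 + I)/(21 + I) + 761 = -2*(18 + I)*(21 - I)/442*(19 + I) + 761 = -(18 + I)*(19 + I)*(21 - I)/221 + 761 = 761 - (18 + I)*(19 + I)*(21 - I)/221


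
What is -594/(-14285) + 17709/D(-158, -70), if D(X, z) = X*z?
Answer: 51908541/31598420 ≈ 1.6428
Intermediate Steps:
-594/(-14285) + 17709/D(-158, -70) = -594/(-14285) + 17709/((-158*(-70))) = -594*(-1/14285) + 17709/11060 = 594/14285 + 17709*(1/11060) = 594/14285 + 17709/11060 = 51908541/31598420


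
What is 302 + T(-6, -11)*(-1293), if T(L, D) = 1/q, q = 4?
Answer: -85/4 ≈ -21.250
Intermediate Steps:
T(L, D) = ¼ (T(L, D) = 1/4 = ¼)
302 + T(-6, -11)*(-1293) = 302 + (¼)*(-1293) = 302 - 1293/4 = -85/4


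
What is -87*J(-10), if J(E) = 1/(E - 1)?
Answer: 87/11 ≈ 7.9091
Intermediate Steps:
J(E) = 1/(-1 + E)
-87*J(-10) = -87/(-1 - 10) = -87/(-11) = -87*(-1/11) = 87/11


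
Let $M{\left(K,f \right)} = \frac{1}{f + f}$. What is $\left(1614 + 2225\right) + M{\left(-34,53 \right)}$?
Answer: $\frac{406935}{106} \approx 3839.0$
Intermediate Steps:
$M{\left(K,f \right)} = \frac{1}{2 f}$
$\left(1614 + 2225\right) + M{\left(-34,53 \right)} = \left(1614 + 2225\right) + \frac{1}{2 \cdot 53} = 3839 + \frac{1}{2} \cdot \frac{1}{53} = 3839 + \frac{1}{106} = \frac{406935}{106}$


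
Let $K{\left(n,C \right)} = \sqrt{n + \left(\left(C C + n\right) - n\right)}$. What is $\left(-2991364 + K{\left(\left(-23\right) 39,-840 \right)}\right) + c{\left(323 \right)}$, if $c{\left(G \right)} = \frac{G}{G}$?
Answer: $-2991363 + \sqrt{704703} \approx -2.9905 \cdot 10^{6}$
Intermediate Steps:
$c{\left(G \right)} = 1$
$K{\left(n,C \right)} = \sqrt{n + C^{2}}$ ($K{\left(n,C \right)} = \sqrt{n + \left(\left(C^{2} + n\right) - n\right)} = \sqrt{n + \left(\left(n + C^{2}\right) - n\right)} = \sqrt{n + C^{2}}$)
$\left(-2991364 + K{\left(\left(-23\right) 39,-840 \right)}\right) + c{\left(323 \right)} = \left(-2991364 + \sqrt{\left(-23\right) 39 + \left(-840\right)^{2}}\right) + 1 = \left(-2991364 + \sqrt{-897 + 705600}\right) + 1 = \left(-2991364 + \sqrt{704703}\right) + 1 = -2991363 + \sqrt{704703}$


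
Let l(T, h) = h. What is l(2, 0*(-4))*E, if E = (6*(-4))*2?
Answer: 0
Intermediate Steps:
E = -48 (E = -24*2 = -48)
l(2, 0*(-4))*E = (0*(-4))*(-48) = 0*(-48) = 0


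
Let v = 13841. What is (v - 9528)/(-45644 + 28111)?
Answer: -4313/17533 ≈ -0.24599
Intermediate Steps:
(v - 9528)/(-45644 + 28111) = (13841 - 9528)/(-45644 + 28111) = 4313/(-17533) = 4313*(-1/17533) = -4313/17533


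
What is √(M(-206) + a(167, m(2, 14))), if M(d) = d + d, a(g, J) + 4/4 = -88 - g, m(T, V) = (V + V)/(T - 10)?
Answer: 2*I*√167 ≈ 25.846*I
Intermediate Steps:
m(T, V) = 2*V/(-10 + T) (m(T, V) = (2*V)/(-10 + T) = 2*V/(-10 + T))
a(g, J) = -89 - g (a(g, J) = -1 + (-88 - g) = -89 - g)
M(d) = 2*d
√(M(-206) + a(167, m(2, 14))) = √(2*(-206) + (-89 - 1*167)) = √(-412 + (-89 - 167)) = √(-412 - 256) = √(-668) = 2*I*√167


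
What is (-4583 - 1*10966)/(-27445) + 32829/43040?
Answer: 314044173/236246560 ≈ 1.3293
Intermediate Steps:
(-4583 - 1*10966)/(-27445) + 32829/43040 = (-4583 - 10966)*(-1/27445) + 32829*(1/43040) = -15549*(-1/27445) + 32829/43040 = 15549/27445 + 32829/43040 = 314044173/236246560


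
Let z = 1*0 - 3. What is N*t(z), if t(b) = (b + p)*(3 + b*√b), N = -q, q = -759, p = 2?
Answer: -2277 + 2277*I*√3 ≈ -2277.0 + 3943.9*I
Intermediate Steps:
z = -3 (z = 0 - 3 = -3)
N = 759 (N = -1*(-759) = 759)
t(b) = (2 + b)*(3 + b^(3/2)) (t(b) = (b + 2)*(3 + b*√b) = (2 + b)*(3 + b^(3/2)))
N*t(z) = 759*(6 + (-3)^(5/2) + 2*(-3)^(3/2) + 3*(-3)) = 759*(6 + 9*I*√3 + 2*(-3*I*√3) - 9) = 759*(6 + 9*I*√3 - 6*I*√3 - 9) = 759*(-3 + 3*I*√3) = -2277 + 2277*I*√3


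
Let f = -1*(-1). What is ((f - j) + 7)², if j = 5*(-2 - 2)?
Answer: 784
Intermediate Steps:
j = -20 (j = 5*(-4) = -20)
f = 1
((f - j) + 7)² = ((1 - 1*(-20)) + 7)² = ((1 + 20) + 7)² = (21 + 7)² = 28² = 784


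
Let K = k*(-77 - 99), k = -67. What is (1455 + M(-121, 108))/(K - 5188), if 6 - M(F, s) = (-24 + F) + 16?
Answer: 795/3302 ≈ 0.24076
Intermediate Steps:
M(F, s) = 14 - F (M(F, s) = 6 - ((-24 + F) + 16) = 6 - (-8 + F) = 6 + (8 - F) = 14 - F)
K = 11792 (K = -67*(-77 - 99) = -67*(-176) = 11792)
(1455 + M(-121, 108))/(K - 5188) = (1455 + (14 - 1*(-121)))/(11792 - 5188) = (1455 + (14 + 121))/6604 = (1455 + 135)*(1/6604) = 1590*(1/6604) = 795/3302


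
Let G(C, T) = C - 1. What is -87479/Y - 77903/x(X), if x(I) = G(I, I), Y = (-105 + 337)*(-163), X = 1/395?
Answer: 581848253343/7449752 ≈ 78103.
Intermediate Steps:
X = 1/395 ≈ 0.0025316
Y = -37816 (Y = 232*(-163) = -37816)
G(C, T) = -1 + C
x(I) = -1 + I
-87479/Y - 77903/x(X) = -87479/(-37816) - 77903/(-1 + 1/395) = -87479*(-1/37816) - 77903/(-394/395) = 87479/37816 - 77903*(-395/394) = 87479/37816 + 30771685/394 = 581848253343/7449752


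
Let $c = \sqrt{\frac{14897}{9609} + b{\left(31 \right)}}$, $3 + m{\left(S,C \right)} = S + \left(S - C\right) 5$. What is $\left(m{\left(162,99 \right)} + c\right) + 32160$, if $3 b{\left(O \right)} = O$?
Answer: $32634 + \frac{\sqrt{1097251710}}{9609} \approx 32637.0$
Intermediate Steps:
$b{\left(O \right)} = \frac{O}{3}$
$m{\left(S,C \right)} = -3 - 5 C + 6 S$ ($m{\left(S,C \right)} = -3 + \left(S + \left(S - C\right) 5\right) = -3 + \left(S - \left(- 5 S + 5 C\right)\right) = -3 - \left(- 6 S + 5 C\right) = -3 - 5 C + 6 S$)
$c = \frac{\sqrt{1097251710}}{9609}$ ($c = \sqrt{\frac{14897}{9609} + \frac{1}{3} \cdot 31} = \sqrt{14897 \cdot \frac{1}{9609} + \frac{31}{3}} = \sqrt{\frac{14897}{9609} + \frac{31}{3}} = \sqrt{\frac{114190}{9609}} = \frac{\sqrt{1097251710}}{9609} \approx 3.4473$)
$\left(m{\left(162,99 \right)} + c\right) + 32160 = \left(\left(-3 - 495 + 6 \cdot 162\right) + \frac{\sqrt{1097251710}}{9609}\right) + 32160 = \left(\left(-3 - 495 + 972\right) + \frac{\sqrt{1097251710}}{9609}\right) + 32160 = \left(474 + \frac{\sqrt{1097251710}}{9609}\right) + 32160 = 32634 + \frac{\sqrt{1097251710}}{9609}$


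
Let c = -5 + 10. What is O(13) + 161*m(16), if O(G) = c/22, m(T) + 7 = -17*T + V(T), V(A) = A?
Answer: -931541/22 ≈ -42343.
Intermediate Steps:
c = 5
m(T) = -7 - 16*T (m(T) = -7 + (-17*T + T) = -7 - 16*T)
O(G) = 5/22
O(13) + 161*m(16) = 5/22 + 161*(-7 - 16*16) = 5/22 + 161*(-7 - 256) = 5/22 + 161*(-263) = 5/22 - 42343 = -931541/22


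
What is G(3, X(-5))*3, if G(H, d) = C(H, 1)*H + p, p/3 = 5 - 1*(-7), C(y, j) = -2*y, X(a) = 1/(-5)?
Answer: 54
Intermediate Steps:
X(a) = -⅕
p = 36 (p = 3*(5 - 1*(-7)) = 3*(5 + 7) = 3*12 = 36)
G(H, d) = 36 - 2*H² (G(H, d) = (-2*H)*H + 36 = -2*H² + 36 = 36 - 2*H²)
G(3, X(-5))*3 = (36 - 2*3²)*3 = (36 - 2*9)*3 = (36 - 18)*3 = 18*3 = 54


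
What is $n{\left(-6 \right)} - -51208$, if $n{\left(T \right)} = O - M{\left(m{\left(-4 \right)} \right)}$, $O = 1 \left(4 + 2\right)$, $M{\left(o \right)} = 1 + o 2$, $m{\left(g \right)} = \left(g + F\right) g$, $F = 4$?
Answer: $51213$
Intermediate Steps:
$m{\left(g \right)} = g \left(4 + g\right)$ ($m{\left(g \right)} = \left(g + 4\right) g = \left(4 + g\right) g = g \left(4 + g\right)$)
$M{\left(o \right)} = 1 + 2 o$
$O = 6$ ($O = 1 \cdot 6 = 6$)
$n{\left(T \right)} = 5$ ($n{\left(T \right)} = 6 - \left(1 + 2 \left(- 4 \left(4 - 4\right)\right)\right) = 6 - \left(1 + 2 \left(\left(-4\right) 0\right)\right) = 6 - \left(1 + 2 \cdot 0\right) = 6 - \left(1 + 0\right) = 6 - 1 = 5$)
$n{\left(-6 \right)} - -51208 = 5 - -51208 = 5 + 51208 = 51213$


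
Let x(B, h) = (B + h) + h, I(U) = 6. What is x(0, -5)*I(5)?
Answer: -60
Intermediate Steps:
x(B, h) = B + 2*h
x(0, -5)*I(5) = (0 + 2*(-5))*6 = (0 - 10)*6 = -10*6 = -60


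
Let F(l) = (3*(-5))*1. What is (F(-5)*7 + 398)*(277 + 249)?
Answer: 154118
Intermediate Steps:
F(l) = -15 (F(l) = -15*1 = -15)
(F(-5)*7 + 398)*(277 + 249) = (-15*7 + 398)*(277 + 249) = (-105 + 398)*526 = 293*526 = 154118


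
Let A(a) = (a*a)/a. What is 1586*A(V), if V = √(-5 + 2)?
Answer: 1586*I*√3 ≈ 2747.0*I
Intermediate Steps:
V = I*√3 (V = √(-3) = I*√3 ≈ 1.732*I)
A(a) = a (A(a) = a²/a = a)
1586*A(V) = 1586*(I*√3) = 1586*I*√3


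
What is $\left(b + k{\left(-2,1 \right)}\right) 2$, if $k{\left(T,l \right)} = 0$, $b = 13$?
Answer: $26$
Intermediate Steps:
$\left(b + k{\left(-2,1 \right)}\right) 2 = \left(13 + 0\right) 2 = 13 \cdot 2 = 26$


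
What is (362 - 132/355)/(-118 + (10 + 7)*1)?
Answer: -128378/35855 ≈ -3.5805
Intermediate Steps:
(362 - 132/355)/(-118 + (10 + 7)*1) = (362 - 132*1/355)/(-118 + 17*1) = (362 - 132/355)/(-118 + 17) = (128378/355)/(-101) = (128378/355)*(-1/101) = -128378/35855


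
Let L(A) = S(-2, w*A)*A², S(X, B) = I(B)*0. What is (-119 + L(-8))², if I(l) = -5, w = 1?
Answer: 14161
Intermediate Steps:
S(X, B) = 0 (S(X, B) = -5*0 = 0)
L(A) = 0 (L(A) = 0*A² = 0)
(-119 + L(-8))² = (-119 + 0)² = (-119)² = 14161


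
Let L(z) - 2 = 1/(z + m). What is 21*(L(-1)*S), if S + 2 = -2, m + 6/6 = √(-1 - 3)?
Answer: -147 + 21*I ≈ -147.0 + 21.0*I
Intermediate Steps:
m = -1 + 2*I (m = -1 + √(-1 - 3) = -1 + √(-4) = -1 + 2*I ≈ -1.0 + 2.0*I)
S = -4 (S = -2 - 2 = -4)
L(z) = 2 + 1/(-1 + z + 2*I) (L(z) = 2 + 1/(z + (-1 + 2*I)) = 2 + 1/(-1 + z + 2*I))
21*(L(-1)*S) = 21*(((-1 + 2*(-1) + 4*I)/(-1 - 1 + 2*I))*(-4)) = 21*(((-1 - 2 + 4*I)/(-2 + 2*I))*(-4)) = 21*((((-2 - 2*I)/8)*(-3 + 4*I))*(-4)) = 21*(((-3 + 4*I)*(-2 - 2*I)/8)*(-4)) = 21*(-(-3 + 4*I)*(-2 - 2*I)/2) = -21*(-3 + 4*I)*(-2 - 2*I)/2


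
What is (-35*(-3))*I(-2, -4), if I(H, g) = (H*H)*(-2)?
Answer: -840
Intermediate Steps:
I(H, g) = -2*H² (I(H, g) = H²*(-2) = -2*H²)
(-35*(-3))*I(-2, -4) = (-35*(-3))*(-2*(-2)²) = 105*(-2*4) = 105*(-8) = -840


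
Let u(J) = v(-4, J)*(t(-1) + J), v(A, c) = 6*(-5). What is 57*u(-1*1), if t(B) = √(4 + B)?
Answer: 1710 - 1710*√3 ≈ -1251.8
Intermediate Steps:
v(A, c) = -30
u(J) = -30*J - 30*√3 (u(J) = -30*(√(4 - 1) + J) = -30*(√3 + J) = -30*(J + √3) = -30*J - 30*√3)
57*u(-1*1) = 57*(-(-30) - 30*√3) = 57*(-30*(-1) - 30*√3) = 57*(30 - 30*√3) = 1710 - 1710*√3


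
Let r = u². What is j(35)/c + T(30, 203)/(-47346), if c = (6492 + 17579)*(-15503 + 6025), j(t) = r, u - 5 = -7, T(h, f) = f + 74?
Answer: -31598168605/5400875117274 ≈ -0.0058506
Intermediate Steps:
T(h, f) = 74 + f
u = -2 (u = 5 - 7 = -2)
r = 4 (r = (-2)² = 4)
j(t) = 4
c = -228144938 (c = 24071*(-9478) = -228144938)
j(35)/c + T(30, 203)/(-47346) = 4/(-228144938) + (74 + 203)/(-47346) = 4*(-1/228144938) + 277*(-1/47346) = -2/114072469 - 277/47346 = -31598168605/5400875117274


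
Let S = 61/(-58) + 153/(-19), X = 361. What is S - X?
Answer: -407855/1102 ≈ -370.10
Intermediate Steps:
S = -10033/1102 (S = 61*(-1/58) + 153*(-1/19) = -61/58 - 153/19 = -10033/1102 ≈ -9.1044)
S - X = -10033/1102 - 1*361 = -10033/1102 - 361 = -407855/1102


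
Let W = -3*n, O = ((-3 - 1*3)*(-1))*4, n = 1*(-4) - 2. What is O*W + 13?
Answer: 445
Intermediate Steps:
n = -6 (n = -4 - 2 = -6)
O = 24 (O = ((-3 - 3)*(-1))*4 = -6*(-1)*4 = 6*4 = 24)
W = 18 (W = -3*(-6) = 18)
O*W + 13 = 24*18 + 13 = 432 + 13 = 445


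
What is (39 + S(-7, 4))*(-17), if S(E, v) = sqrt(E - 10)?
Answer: -663 - 17*I*sqrt(17) ≈ -663.0 - 70.093*I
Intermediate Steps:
S(E, v) = sqrt(-10 + E)
(39 + S(-7, 4))*(-17) = (39 + sqrt(-10 - 7))*(-17) = (39 + sqrt(-17))*(-17) = (39 + I*sqrt(17))*(-17) = -663 - 17*I*sqrt(17)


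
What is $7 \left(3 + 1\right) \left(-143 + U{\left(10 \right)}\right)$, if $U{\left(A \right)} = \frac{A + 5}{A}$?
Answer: $-3962$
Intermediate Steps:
$U{\left(A \right)} = \frac{5 + A}{A}$
$7 \left(3 + 1\right) \left(-143 + U{\left(10 \right)}\right) = 7 \left(3 + 1\right) \left(-143 + \frac{5 + 10}{10}\right) = 7 \cdot 4 \left(-143 + \frac{1}{10} \cdot 15\right) = 28 \left(-143 + \frac{3}{2}\right) = 28 \left(- \frac{283}{2}\right) = -3962$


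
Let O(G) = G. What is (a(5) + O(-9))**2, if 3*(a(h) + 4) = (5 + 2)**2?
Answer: 100/9 ≈ 11.111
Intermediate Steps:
a(h) = 37/3 (a(h) = -4 + (5 + 2)**2/3 = -4 + (1/3)*7**2 = -4 + (1/3)*49 = -4 + 49/3 = 37/3)
(a(5) + O(-9))**2 = (37/3 - 9)**2 = (10/3)**2 = 100/9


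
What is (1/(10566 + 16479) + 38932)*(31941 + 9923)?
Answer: 44079272954024/27045 ≈ 1.6298e+9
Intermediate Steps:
(1/(10566 + 16479) + 38932)*(31941 + 9923) = (1/27045 + 38932)*41864 = (1052915941/27045)*41864 = 44079272954024/27045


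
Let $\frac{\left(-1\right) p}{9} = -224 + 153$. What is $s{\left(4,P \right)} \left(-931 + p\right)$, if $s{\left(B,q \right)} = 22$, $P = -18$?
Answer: $-6424$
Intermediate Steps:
$p = 639$ ($p = - 9 \left(-224 + 153\right) = \left(-9\right) \left(-71\right) = 639$)
$s{\left(4,P \right)} \left(-931 + p\right) = 22 \left(-931 + 639\right) = 22 \left(-292\right) = -6424$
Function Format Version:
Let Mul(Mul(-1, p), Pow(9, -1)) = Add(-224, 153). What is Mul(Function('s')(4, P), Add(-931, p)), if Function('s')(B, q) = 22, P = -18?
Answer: -6424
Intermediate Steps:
p = 639 (p = Mul(-9, Add(-224, 153)) = Mul(-9, -71) = 639)
Mul(Function('s')(4, P), Add(-931, p)) = Mul(22, Add(-931, 639)) = Mul(22, -292) = -6424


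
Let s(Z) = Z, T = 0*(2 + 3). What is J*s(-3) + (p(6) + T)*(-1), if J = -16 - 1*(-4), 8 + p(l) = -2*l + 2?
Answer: 54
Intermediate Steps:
p(l) = -6 - 2*l (p(l) = -8 + (-2*l + 2) = -8 + (2 - 2*l) = -6 - 2*l)
T = 0 (T = 0*5 = 0)
J = -12 (J = -16 + 4 = -12)
J*s(-3) + (p(6) + T)*(-1) = -12*(-3) + ((-6 - 2*6) + 0)*(-1) = 36 + ((-6 - 12) + 0)*(-1) = 36 + (-18 + 0)*(-1) = 36 - 18*(-1) = 36 + 18 = 54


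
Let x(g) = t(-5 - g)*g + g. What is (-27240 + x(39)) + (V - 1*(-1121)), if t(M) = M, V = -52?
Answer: -27848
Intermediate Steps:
x(g) = g + g*(-5 - g) (x(g) = (-5 - g)*g + g = g*(-5 - g) + g = g + g*(-5 - g))
(-27240 + x(39)) + (V - 1*(-1121)) = (-27240 - 1*39*(4 + 39)) + (-52 - 1*(-1121)) = (-27240 - 1*39*43) + (-52 + 1121) = (-27240 - 1677) + 1069 = -28917 + 1069 = -27848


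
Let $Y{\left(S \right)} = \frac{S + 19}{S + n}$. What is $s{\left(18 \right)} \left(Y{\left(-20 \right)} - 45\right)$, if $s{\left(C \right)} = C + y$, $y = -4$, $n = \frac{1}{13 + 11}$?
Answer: $- \frac{301434}{479} \approx -629.3$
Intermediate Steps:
$n = \frac{1}{24} \approx 0.041667$
$s{\left(C \right)} = -4 + C$ ($s{\left(C \right)} = C - 4 = -4 + C$)
$Y{\left(S \right)} = \frac{19 + S}{\frac{1}{24} + S}$ ($Y{\left(S \right)} = \frac{S + 19}{S + \frac{1}{24}} = \frac{19 + S}{\frac{1}{24} + S}$)
$s{\left(18 \right)} \left(Y{\left(-20 \right)} - 45\right) = \left(-4 + 18\right) \left(\frac{24 \left(19 - 20\right)}{1 + 24 \left(-20\right)} - 45\right) = 14 \left(24 \frac{1}{1 - 480} \left(-1\right) - 45\right) = 14 \left(24 \frac{1}{-479} \left(-1\right) - 45\right) = 14 \left(24 \left(- \frac{1}{479}\right) \left(-1\right) - 45\right) = 14 \left(\frac{24}{479} - 45\right) = 14 \left(- \frac{21531}{479}\right) = - \frac{301434}{479}$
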